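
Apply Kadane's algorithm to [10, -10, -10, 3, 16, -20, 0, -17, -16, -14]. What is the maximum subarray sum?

Using Kadane's algorithm on [10, -10, -10, 3, 16, -20, 0, -17, -16, -14]:

Scanning through the array:
Position 1 (value -10): max_ending_here = 0, max_so_far = 10
Position 2 (value -10): max_ending_here = -10, max_so_far = 10
Position 3 (value 3): max_ending_here = 3, max_so_far = 10
Position 4 (value 16): max_ending_here = 19, max_so_far = 19
Position 5 (value -20): max_ending_here = -1, max_so_far = 19
Position 6 (value 0): max_ending_here = 0, max_so_far = 19
Position 7 (value -17): max_ending_here = -17, max_so_far = 19
Position 8 (value -16): max_ending_here = -16, max_so_far = 19
Position 9 (value -14): max_ending_here = -14, max_so_far = 19

Maximum subarray: [3, 16]
Maximum sum: 19

The maximum subarray is [3, 16] with sum 19. This subarray runs from index 3 to index 4.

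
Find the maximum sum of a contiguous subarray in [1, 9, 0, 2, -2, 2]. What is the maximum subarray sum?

Using Kadane's algorithm on [1, 9, 0, 2, -2, 2]:

Scanning through the array:
Position 1 (value 9): max_ending_here = 10, max_so_far = 10
Position 2 (value 0): max_ending_here = 10, max_so_far = 10
Position 3 (value 2): max_ending_here = 12, max_so_far = 12
Position 4 (value -2): max_ending_here = 10, max_so_far = 12
Position 5 (value 2): max_ending_here = 12, max_so_far = 12

Maximum subarray: [1, 9, 0, 2]
Maximum sum: 12

The maximum subarray is [1, 9, 0, 2] with sum 12. This subarray runs from index 0 to index 3.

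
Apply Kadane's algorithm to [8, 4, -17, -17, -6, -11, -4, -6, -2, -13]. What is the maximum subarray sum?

Using Kadane's algorithm on [8, 4, -17, -17, -6, -11, -4, -6, -2, -13]:

Scanning through the array:
Position 1 (value 4): max_ending_here = 12, max_so_far = 12
Position 2 (value -17): max_ending_here = -5, max_so_far = 12
Position 3 (value -17): max_ending_here = -17, max_so_far = 12
Position 4 (value -6): max_ending_here = -6, max_so_far = 12
Position 5 (value -11): max_ending_here = -11, max_so_far = 12
Position 6 (value -4): max_ending_here = -4, max_so_far = 12
Position 7 (value -6): max_ending_here = -6, max_so_far = 12
Position 8 (value -2): max_ending_here = -2, max_so_far = 12
Position 9 (value -13): max_ending_here = -13, max_so_far = 12

Maximum subarray: [8, 4]
Maximum sum: 12

The maximum subarray is [8, 4] with sum 12. This subarray runs from index 0 to index 1.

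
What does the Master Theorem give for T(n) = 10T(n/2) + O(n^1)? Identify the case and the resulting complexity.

Master Theorem for T(n) = 10T(n/2) + O(n^1):

a = 10, b = 2, c = 1
log_b(a) = log_2(10) = 3.3219

Case 1: c = 1 < log_2(10) = 3.3219
T(n) = O(n^(log_2 10))

For T(n) = 10T(n/2) + O(n^1): log_2(10) = 3.3219. This is Case 1 of the Master Theorem (c < log_b(a), work dominated by leaves), giving O(n^(log_2 10)).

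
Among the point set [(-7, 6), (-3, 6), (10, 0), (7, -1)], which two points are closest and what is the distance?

Computing all pairwise distances among 4 points:

d((-7, 6), (-3, 6)) = 4.0
d((-7, 6), (10, 0)) = 18.0278
d((-7, 6), (7, -1)) = 15.6525
d((-3, 6), (10, 0)) = 14.3178
d((-3, 6), (7, -1)) = 12.2066
d((10, 0), (7, -1)) = 3.1623 <-- minimum

Closest pair: (10, 0) and (7, -1) with distance 3.1623

The closest pair is (10, 0) and (7, -1) with Euclidean distance 3.1623. For 4 points, brute-force pairwise comparison is shown above. For large n, the divide-and-conquer algorithm (sort by x, recurse on halves, check the dividing strip) achieves O(n log n).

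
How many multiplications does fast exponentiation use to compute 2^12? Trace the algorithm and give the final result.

Computing 2^12 by squaring (build up from 2^1; each line after the first costs one multiplication):

2^1 = 2
2^2 = (2^1)^2 = 2^2 = 4
2^3 = 2 * 2^2 = 2 * 4 = 8
2^6 = (2^3)^2 = 8^2 = 64
2^12 = (2^6)^2 = 64^2 = 4096

Result: 4096
Multiplications needed: 4 (4 lines after 2^1)

2^12 = 4096. Using exponentiation by squaring, this requires 4 multiplications. The key idea: if the exponent is even, square the half-power; if odd, multiply by the base once.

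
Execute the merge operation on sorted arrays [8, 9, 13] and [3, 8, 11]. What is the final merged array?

Merging process:

Compare 8 vs 3: take 3 from right. Merged: [3]
Compare 8 vs 8: take 8 from left. Merged: [3, 8]
Compare 9 vs 8: take 8 from right. Merged: [3, 8, 8]
Compare 9 vs 11: take 9 from left. Merged: [3, 8, 8, 9]
Compare 13 vs 11: take 11 from right. Merged: [3, 8, 8, 9, 11]
Append remaining from left: [13]. Merged: [3, 8, 8, 9, 11, 13]

Final merged array: [3, 8, 8, 9, 11, 13]
Total comparisons: 5

The merged array is [3, 8, 8, 9, 11, 13], requiring 5 comparisons. The merge step runs in O(n) time where n is the total number of elements.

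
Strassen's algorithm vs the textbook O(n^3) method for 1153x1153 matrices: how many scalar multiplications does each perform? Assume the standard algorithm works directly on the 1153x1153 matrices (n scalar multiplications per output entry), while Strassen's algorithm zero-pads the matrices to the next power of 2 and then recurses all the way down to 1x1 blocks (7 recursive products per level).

Matrix multiplication for 1153x1153 matrices:

Strassen's algorithm requires power-of-2 dimensions. Pad 1153x1153 to 2048x2048 (next power of 2).

Standard algorithm: 1153^3 = 1532808577 multiplications
Strassen's algorithm: 7^(log2(2048)) = 7^11 = 1977326743 multiplications
Difference: 1532808577 - 1977326743 = -444518166 (Strassen uses MORE here due to padding overhead — for small or just-over-power-of-2 n, padding can outweigh the per-level savings)

Standard: 1532808577 multiplications (1153^3). Strassen: 1977326743 multiplications (7^11, after padding to 2048x2048). Strassen reduces 8 recursive multiplications to 7 at each level.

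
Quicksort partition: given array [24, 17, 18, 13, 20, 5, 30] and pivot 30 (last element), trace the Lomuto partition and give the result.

Lomuto partition with pivot = 30:

Initial array: [24, 17, 18, 13, 20, 5, 30]

arr[0]=24 <= 30: swap with position 0, array becomes [24, 17, 18, 13, 20, 5, 30]
arr[1]=17 <= 30: swap with position 1, array becomes [24, 17, 18, 13, 20, 5, 30]
arr[2]=18 <= 30: swap with position 2, array becomes [24, 17, 18, 13, 20, 5, 30]
arr[3]=13 <= 30: swap with position 3, array becomes [24, 17, 18, 13, 20, 5, 30]
arr[4]=20 <= 30: swap with position 4, array becomes [24, 17, 18, 13, 20, 5, 30]
arr[5]=5 <= 30: swap with position 5, array becomes [24, 17, 18, 13, 20, 5, 30]

Place pivot at position 6: [24, 17, 18, 13, 20, 5, 30]
Pivot position: 6

After partitioning with pivot 30, the array becomes [24, 17, 18, 13, 20, 5, 30]. The pivot is placed at index 6. All elements to the left of the pivot are <= 30, and all elements to the right are > 30.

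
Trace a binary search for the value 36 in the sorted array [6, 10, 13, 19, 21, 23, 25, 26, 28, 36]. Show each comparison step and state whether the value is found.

Binary search for 36 in [6, 10, 13, 19, 21, 23, 25, 26, 28, 36]:

lo=0, hi=9, mid=4, arr[mid]=21 -> 21 < 36, search right half
lo=5, hi=9, mid=7, arr[mid]=26 -> 26 < 36, search right half
lo=8, hi=9, mid=8, arr[mid]=28 -> 28 < 36, search right half
lo=9, hi=9, mid=9, arr[mid]=36 -> Found target at index 9!

Binary search finds 36 at index 9 after 4 comparisons. The search repeatedly halves the search space by comparing with the middle element.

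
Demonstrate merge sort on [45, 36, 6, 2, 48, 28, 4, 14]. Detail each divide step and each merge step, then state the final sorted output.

Merge sort trace:

Split: [45, 36, 6, 2, 48, 28, 4, 14] -> [45, 36, 6, 2] and [48, 28, 4, 14]
  Split: [45, 36, 6, 2] -> [45, 36] and [6, 2]
    Split: [45, 36] -> [45] and [36]
    Merge: [45] + [36] -> [36, 45]
    Split: [6, 2] -> [6] and [2]
    Merge: [6] + [2] -> [2, 6]
  Merge: [36, 45] + [2, 6] -> [2, 6, 36, 45]
  Split: [48, 28, 4, 14] -> [48, 28] and [4, 14]
    Split: [48, 28] -> [48] and [28]
    Merge: [48] + [28] -> [28, 48]
    Split: [4, 14] -> [4] and [14]
    Merge: [4] + [14] -> [4, 14]
  Merge: [28, 48] + [4, 14] -> [4, 14, 28, 48]
Merge: [2, 6, 36, 45] + [4, 14, 28, 48] -> [2, 4, 6, 14, 28, 36, 45, 48]

Final sorted array: [2, 4, 6, 14, 28, 36, 45, 48]

The merge sort proceeds by recursively splitting the array and merging sorted halves.
After all merges, the sorted array is [2, 4, 6, 14, 28, 36, 45, 48].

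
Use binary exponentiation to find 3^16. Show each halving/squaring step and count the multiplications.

Computing 3^16 by squaring (build up from 3^1; each line after the first costs one multiplication):

3^1 = 3
3^2 = (3^1)^2 = 3^2 = 9
3^4 = (3^2)^2 = 9^2 = 81
3^8 = (3^4)^2 = 81^2 = 6561
3^16 = (3^8)^2 = 6561^2 = 43046721

Result: 43046721
Multiplications needed: 4 (4 lines after 3^1)

3^16 = 43046721. Using exponentiation by squaring, this requires 4 multiplications. The key idea: if the exponent is even, square the half-power; if odd, multiply by the base once.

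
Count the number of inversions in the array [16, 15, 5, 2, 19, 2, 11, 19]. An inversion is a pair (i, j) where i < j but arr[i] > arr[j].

Finding inversions in [16, 15, 5, 2, 19, 2, 11, 19]:

(0, 1): arr[0]=16 > arr[1]=15
(0, 2): arr[0]=16 > arr[2]=5
(0, 3): arr[0]=16 > arr[3]=2
(0, 5): arr[0]=16 > arr[5]=2
(0, 6): arr[0]=16 > arr[6]=11
(1, 2): arr[1]=15 > arr[2]=5
(1, 3): arr[1]=15 > arr[3]=2
(1, 5): arr[1]=15 > arr[5]=2
(1, 6): arr[1]=15 > arr[6]=11
(2, 3): arr[2]=5 > arr[3]=2
(2, 5): arr[2]=5 > arr[5]=2
(4, 5): arr[4]=19 > arr[5]=2
(4, 6): arr[4]=19 > arr[6]=11

Total inversions: 13

The array has 13 inversion(s): (0,1), (0,2), (0,3), (0,5), (0,6), (1,2), (1,3), (1,5), (1,6), (2,3), (2,5), (4,5), (4,6). Each pair (i,j) satisfies i < j and arr[i] > arr[j].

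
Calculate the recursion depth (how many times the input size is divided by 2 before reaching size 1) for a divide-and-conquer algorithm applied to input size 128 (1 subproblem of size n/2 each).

For divide and conquer with division factor 2:

Problem sizes at each level:
Level 0: 128
Level 1: 64
Level 2: 32
Level 3: 16
Level 4: 8
Level 5: 4
Level 6: 2
Level 7: 1

The root is level 0 and the size-1 base case is level 7 (the tree spans levels 0 through 7, i.e. 8 levels counting the root), so the depth is the number of divisions: log_2(128) = 7

The recursion tree depth is log_2(128) = 7. At each level, the problem size is divided by 2, so it takes 7 divisions to reduce to a base case of size 1. The algorithm makes 1 recursive call at each level.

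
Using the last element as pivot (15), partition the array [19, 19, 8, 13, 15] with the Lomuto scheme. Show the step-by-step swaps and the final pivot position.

Lomuto partition with pivot = 15:

Initial array: [19, 19, 8, 13, 15]

arr[0]=19 > 15: no swap
arr[1]=19 > 15: no swap
arr[2]=8 <= 15: swap with position 0, array becomes [8, 19, 19, 13, 15]
arr[3]=13 <= 15: swap with position 1, array becomes [8, 13, 19, 19, 15]

Place pivot at position 2: [8, 13, 15, 19, 19]
Pivot position: 2

After partitioning with pivot 15, the array becomes [8, 13, 15, 19, 19]. The pivot is placed at index 2. All elements to the left of the pivot are <= 15, and all elements to the right are > 15.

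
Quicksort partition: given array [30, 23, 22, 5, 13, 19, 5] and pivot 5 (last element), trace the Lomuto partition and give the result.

Lomuto partition with pivot = 5:

Initial array: [30, 23, 22, 5, 13, 19, 5]

arr[0]=30 > 5: no swap
arr[1]=23 > 5: no swap
arr[2]=22 > 5: no swap
arr[3]=5 <= 5: swap with position 0, array becomes [5, 23, 22, 30, 13, 19, 5]
arr[4]=13 > 5: no swap
arr[5]=19 > 5: no swap

Place pivot at position 1: [5, 5, 22, 30, 13, 19, 23]
Pivot position: 1

After partitioning with pivot 5, the array becomes [5, 5, 22, 30, 13, 19, 23]. The pivot is placed at index 1. All elements to the left of the pivot are <= 5, and all elements to the right are > 5.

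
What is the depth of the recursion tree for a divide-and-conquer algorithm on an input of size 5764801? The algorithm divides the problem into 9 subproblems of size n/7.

For divide and conquer with division factor 7:

Problem sizes at each level:
Level 0: 5764801
Level 1: 823543
Level 2: 117649
Level 3: 16807
Level 4: 2401
Level 5: 343
Level 6: 49
Level 7: 7
Level 8: 1

The root is level 0 and the size-1 base case is level 8 (the tree spans levels 0 through 8, i.e. 9 levels counting the root), so the depth is the number of divisions: log_7(5764801) = 8

The recursion tree depth is log_7(5764801) = 8. At each level, the problem size is divided by 7, so it takes 8 divisions to reduce to a base case of size 1. The algorithm makes 9 recursive calls at each level.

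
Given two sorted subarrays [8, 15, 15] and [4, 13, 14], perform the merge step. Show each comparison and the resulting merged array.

Merging process:

Compare 8 vs 4: take 4 from right. Merged: [4]
Compare 8 vs 13: take 8 from left. Merged: [4, 8]
Compare 15 vs 13: take 13 from right. Merged: [4, 8, 13]
Compare 15 vs 14: take 14 from right. Merged: [4, 8, 13, 14]
Append remaining from left: [15, 15]. Merged: [4, 8, 13, 14, 15, 15]

Final merged array: [4, 8, 13, 14, 15, 15]
Total comparisons: 4

The merged array is [4, 8, 13, 14, 15, 15], requiring 4 comparisons. The merge step runs in O(n) time where n is the total number of elements.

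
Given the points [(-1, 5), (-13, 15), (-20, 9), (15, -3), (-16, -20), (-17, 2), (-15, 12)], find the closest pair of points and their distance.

Computing all pairwise distances among 7 points:

d((-1, 5), (-13, 15)) = 15.6205
d((-1, 5), (-20, 9)) = 19.4165
d((-1, 5), (15, -3)) = 17.8885
d((-1, 5), (-16, -20)) = 29.1548
d((-1, 5), (-17, 2)) = 16.2788
d((-1, 5), (-15, 12)) = 15.6525
d((-13, 15), (-20, 9)) = 9.2195
d((-13, 15), (15, -3)) = 33.2866
d((-13, 15), (-16, -20)) = 35.1283
d((-13, 15), (-17, 2)) = 13.6015
d((-13, 15), (-15, 12)) = 3.6056 <-- minimum
d((-20, 9), (15, -3)) = 37.0
d((-20, 9), (-16, -20)) = 29.2746
d((-20, 9), (-17, 2)) = 7.6158
d((-20, 9), (-15, 12)) = 5.831
d((15, -3), (-16, -20)) = 35.3553
d((15, -3), (-17, 2)) = 32.3883
d((15, -3), (-15, 12)) = 33.541
d((-16, -20), (-17, 2)) = 22.0227
d((-16, -20), (-15, 12)) = 32.0156
d((-17, 2), (-15, 12)) = 10.198

Closest pair: (-13, 15) and (-15, 12) with distance 3.6056

The closest pair is (-13, 15) and (-15, 12) with Euclidean distance 3.6056. For 7 points, brute-force pairwise comparison is shown above. For large n, the divide-and-conquer algorithm (sort by x, recurse on halves, check the dividing strip) achieves O(n log n).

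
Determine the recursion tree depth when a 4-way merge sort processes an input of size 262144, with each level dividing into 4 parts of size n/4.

For divide and conquer with division factor 4:

Problem sizes at each level:
Level 0: 262144
Level 1: 65536
Level 2: 16384
Level 3: 4096
Level 4: 1024
Level 5: 256
Level 6: 64
Level 7: 16
Level 8: 4
Level 9: 1

The root is level 0 and the size-1 base case is level 9 (the tree spans levels 0 through 9, i.e. 10 levels counting the root), so the depth is the number of divisions: log_4(262144) = 9

The recursion tree depth is log_4(262144) = 9. At each level, the problem size is divided by 4, so it takes 9 divisions to reduce to a base case of size 1. The algorithm makes 4 recursive calls at each level.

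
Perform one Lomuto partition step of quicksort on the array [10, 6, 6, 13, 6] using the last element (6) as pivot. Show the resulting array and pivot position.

Lomuto partition with pivot = 6:

Initial array: [10, 6, 6, 13, 6]

arr[0]=10 > 6: no swap
arr[1]=6 <= 6: swap with position 0, array becomes [6, 10, 6, 13, 6]
arr[2]=6 <= 6: swap with position 1, array becomes [6, 6, 10, 13, 6]
arr[3]=13 > 6: no swap

Place pivot at position 2: [6, 6, 6, 13, 10]
Pivot position: 2

After partitioning with pivot 6, the array becomes [6, 6, 6, 13, 10]. The pivot is placed at index 2. All elements to the left of the pivot are <= 6, and all elements to the right are > 6.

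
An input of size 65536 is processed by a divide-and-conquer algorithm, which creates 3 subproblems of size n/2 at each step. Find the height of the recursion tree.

For divide and conquer with division factor 2:

Problem sizes at each level:
Level 0: 65536
Level 1: 32768
Level 2: 16384
Level 3: 8192
Level 4: 4096
Level 5: 2048
Level 6: 1024
Level 7: 512
Level 8: 256
Level 9: 128
Level 10: 64
Level 11: 32
Level 12: 16
Level 13: 8
Level 14: 4
Level 15: 2
Level 16: 1

The root is level 0 and the size-1 base case is level 16 (the tree spans levels 0 through 16, i.e. 17 levels counting the root), so the depth is the number of divisions: log_2(65536) = 16

The recursion tree depth is log_2(65536) = 16. At each level, the problem size is divided by 2, so it takes 16 divisions to reduce to a base case of size 1. The algorithm makes 3 recursive calls at each level.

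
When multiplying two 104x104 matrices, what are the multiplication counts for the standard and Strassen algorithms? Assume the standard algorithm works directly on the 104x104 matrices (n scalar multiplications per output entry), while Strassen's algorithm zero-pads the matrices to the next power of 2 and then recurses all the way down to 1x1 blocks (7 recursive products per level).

Matrix multiplication for 104x104 matrices:

Strassen's algorithm requires power-of-2 dimensions. Pad 104x104 to 128x128 (next power of 2).

Standard algorithm: 104^3 = 1124864 multiplications
Strassen's algorithm: 7^(log2(128)) = 7^7 = 823543 multiplications
Savings: 1124864 - 823543 = 301321 multiplications

Standard: 1124864 multiplications (104^3). Strassen: 823543 multiplications (7^7, after padding to 128x128). Strassen reduces 8 recursive multiplications to 7 at each level.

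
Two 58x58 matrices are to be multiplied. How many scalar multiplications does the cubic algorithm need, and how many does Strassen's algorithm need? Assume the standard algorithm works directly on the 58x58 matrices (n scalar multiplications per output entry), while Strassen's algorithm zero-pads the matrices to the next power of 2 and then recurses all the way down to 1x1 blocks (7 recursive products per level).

Matrix multiplication for 58x58 matrices:

Strassen's algorithm requires power-of-2 dimensions. Pad 58x58 to 64x64 (next power of 2).

Standard algorithm: 58^3 = 195112 multiplications
Strassen's algorithm: 7^(log2(64)) = 7^6 = 117649 multiplications
Savings: 195112 - 117649 = 77463 multiplications

Standard: 195112 multiplications (58^3). Strassen: 117649 multiplications (7^6, after padding to 64x64). Strassen reduces 8 recursive multiplications to 7 at each level.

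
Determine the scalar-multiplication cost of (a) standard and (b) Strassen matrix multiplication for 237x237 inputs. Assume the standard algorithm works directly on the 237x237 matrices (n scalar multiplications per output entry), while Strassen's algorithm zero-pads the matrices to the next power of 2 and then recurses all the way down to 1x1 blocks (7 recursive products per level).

Matrix multiplication for 237x237 matrices:

Strassen's algorithm requires power-of-2 dimensions. Pad 237x237 to 256x256 (next power of 2).

Standard algorithm: 237^3 = 13312053 multiplications
Strassen's algorithm: 7^(log2(256)) = 7^8 = 5764801 multiplications
Savings: 13312053 - 5764801 = 7547252 multiplications

Standard: 13312053 multiplications (237^3). Strassen: 5764801 multiplications (7^8, after padding to 256x256). Strassen reduces 8 recursive multiplications to 7 at each level.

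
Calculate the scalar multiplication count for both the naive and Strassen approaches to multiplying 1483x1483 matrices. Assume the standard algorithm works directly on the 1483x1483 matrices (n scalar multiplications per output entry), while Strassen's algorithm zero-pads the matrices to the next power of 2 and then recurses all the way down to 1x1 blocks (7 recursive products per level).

Matrix multiplication for 1483x1483 matrices:

Strassen's algorithm requires power-of-2 dimensions. Pad 1483x1483 to 2048x2048 (next power of 2).

Standard algorithm: 1483^3 = 3261545587 multiplications
Strassen's algorithm: 7^(log2(2048)) = 7^11 = 1977326743 multiplications
Savings: 3261545587 - 1977326743 = 1284218844 multiplications

Standard: 3261545587 multiplications (1483^3). Strassen: 1977326743 multiplications (7^11, after padding to 2048x2048). Strassen reduces 8 recursive multiplications to 7 at each level.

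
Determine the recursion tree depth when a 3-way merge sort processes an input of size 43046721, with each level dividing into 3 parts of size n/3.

For divide and conquer with division factor 3:

Problem sizes at each level:
Level 0: 43046721
Level 1: 14348907
Level 2: 4782969
Level 3: 1594323
Level 4: 531441
Level 5: 177147
Level 6: 59049
Level 7: 19683
Level 8: 6561
Level 9: 2187
Level 10: 729
Level 11: 243
Level 12: 81
Level 13: 27
Level 14: 9
Level 15: 3
Level 16: 1

The root is level 0 and the size-1 base case is level 16 (the tree spans levels 0 through 16, i.e. 17 levels counting the root), so the depth is the number of divisions: log_3(43046721) = 16

The recursion tree depth is log_3(43046721) = 16. At each level, the problem size is divided by 3, so it takes 16 divisions to reduce to a base case of size 1. The algorithm makes 3 recursive calls at each level.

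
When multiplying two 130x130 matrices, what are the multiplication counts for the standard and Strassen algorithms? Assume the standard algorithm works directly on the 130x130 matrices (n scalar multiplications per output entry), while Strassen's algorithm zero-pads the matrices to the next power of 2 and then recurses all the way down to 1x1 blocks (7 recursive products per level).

Matrix multiplication for 130x130 matrices:

Strassen's algorithm requires power-of-2 dimensions. Pad 130x130 to 256x256 (next power of 2).

Standard algorithm: 130^3 = 2197000 multiplications
Strassen's algorithm: 7^(log2(256)) = 7^8 = 5764801 multiplications
Difference: 2197000 - 5764801 = -3567801 (Strassen uses MORE here due to padding overhead — for small or just-over-power-of-2 n, padding can outweigh the per-level savings)

Standard: 2197000 multiplications (130^3). Strassen: 5764801 multiplications (7^8, after padding to 256x256). Strassen reduces 8 recursive multiplications to 7 at each level.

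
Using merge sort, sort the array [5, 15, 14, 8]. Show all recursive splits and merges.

Merge sort trace:

Split: [5, 15, 14, 8] -> [5, 15] and [14, 8]
  Split: [5, 15] -> [5] and [15]
  Merge: [5] + [15] -> [5, 15]
  Split: [14, 8] -> [14] and [8]
  Merge: [14] + [8] -> [8, 14]
Merge: [5, 15] + [8, 14] -> [5, 8, 14, 15]

Final sorted array: [5, 8, 14, 15]

The merge sort proceeds by recursively splitting the array and merging sorted halves.
After all merges, the sorted array is [5, 8, 14, 15].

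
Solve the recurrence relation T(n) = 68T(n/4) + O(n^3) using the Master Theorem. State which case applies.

Master Theorem for T(n) = 68T(n/4) + O(n^3):

a = 68, b = 4, c = 3
log_b(a) = log_4(68) = 3.0437

Case 1: c = 3 < log_4(68) = 3.0437
T(n) = O(n^(log_4 68))

For T(n) = 68T(n/4) + O(n^3): log_4(68) = 3.0437. This is Case 1 of the Master Theorem (c < log_b(a), work dominated by leaves), giving O(n^(log_4 68)).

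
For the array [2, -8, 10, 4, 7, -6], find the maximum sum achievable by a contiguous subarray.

Using Kadane's algorithm on [2, -8, 10, 4, 7, -6]:

Scanning through the array:
Position 1 (value -8): max_ending_here = -6, max_so_far = 2
Position 2 (value 10): max_ending_here = 10, max_so_far = 10
Position 3 (value 4): max_ending_here = 14, max_so_far = 14
Position 4 (value 7): max_ending_here = 21, max_so_far = 21
Position 5 (value -6): max_ending_here = 15, max_so_far = 21

Maximum subarray: [10, 4, 7]
Maximum sum: 21

The maximum subarray is [10, 4, 7] with sum 21. This subarray runs from index 2 to index 4.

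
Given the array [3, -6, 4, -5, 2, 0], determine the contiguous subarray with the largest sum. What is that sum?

Using Kadane's algorithm on [3, -6, 4, -5, 2, 0]:

Scanning through the array:
Position 1 (value -6): max_ending_here = -3, max_so_far = 3
Position 2 (value 4): max_ending_here = 4, max_so_far = 4
Position 3 (value -5): max_ending_here = -1, max_so_far = 4
Position 4 (value 2): max_ending_here = 2, max_so_far = 4
Position 5 (value 0): max_ending_here = 2, max_so_far = 4

Maximum subarray: [4]
Maximum sum: 4

The maximum subarray is [4] with sum 4. This subarray runs from index 2 to index 2.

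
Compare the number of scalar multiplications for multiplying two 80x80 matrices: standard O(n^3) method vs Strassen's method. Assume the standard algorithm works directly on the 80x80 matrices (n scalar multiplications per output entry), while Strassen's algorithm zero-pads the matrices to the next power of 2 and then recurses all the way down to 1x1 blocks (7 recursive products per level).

Matrix multiplication for 80x80 matrices:

Strassen's algorithm requires power-of-2 dimensions. Pad 80x80 to 128x128 (next power of 2).

Standard algorithm: 80^3 = 512000 multiplications
Strassen's algorithm: 7^(log2(128)) = 7^7 = 823543 multiplications
Difference: 512000 - 823543 = -311543 (Strassen uses MORE here due to padding overhead — for small or just-over-power-of-2 n, padding can outweigh the per-level savings)

Standard: 512000 multiplications (80^3). Strassen: 823543 multiplications (7^7, after padding to 128x128). Strassen reduces 8 recursive multiplications to 7 at each level.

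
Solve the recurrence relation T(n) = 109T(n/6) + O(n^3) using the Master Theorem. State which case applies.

Master Theorem for T(n) = 109T(n/6) + O(n^3):

a = 109, b = 6, c = 3
log_b(a) = log_6(109) = 2.6183

Case 3: c = 3 > log_6(109) = 2.6183
T(n) = O(n^3) = O(n^3)

For T(n) = 109T(n/6) + O(n^3): log_6(109) = 2.6183. This is Case 3 of the Master Theorem (c > log_b(a), work dominated by root), giving O(n^3).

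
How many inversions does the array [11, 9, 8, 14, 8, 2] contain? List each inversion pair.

Finding inversions in [11, 9, 8, 14, 8, 2]:

(0, 1): arr[0]=11 > arr[1]=9
(0, 2): arr[0]=11 > arr[2]=8
(0, 4): arr[0]=11 > arr[4]=8
(0, 5): arr[0]=11 > arr[5]=2
(1, 2): arr[1]=9 > arr[2]=8
(1, 4): arr[1]=9 > arr[4]=8
(1, 5): arr[1]=9 > arr[5]=2
(2, 5): arr[2]=8 > arr[5]=2
(3, 4): arr[3]=14 > arr[4]=8
(3, 5): arr[3]=14 > arr[5]=2
(4, 5): arr[4]=8 > arr[5]=2

Total inversions: 11

The array has 11 inversion(s): (0,1), (0,2), (0,4), (0,5), (1,2), (1,4), (1,5), (2,5), (3,4), (3,5), (4,5). Each pair (i,j) satisfies i < j and arr[i] > arr[j].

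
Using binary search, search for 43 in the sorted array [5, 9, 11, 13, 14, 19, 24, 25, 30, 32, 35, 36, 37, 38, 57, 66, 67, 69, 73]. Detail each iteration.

Binary search for 43 in [5, 9, 11, 13, 14, 19, 24, 25, 30, 32, 35, 36, 37, 38, 57, 66, 67, 69, 73]:

lo=0, hi=18, mid=9, arr[mid]=32 -> 32 < 43, search right half
lo=10, hi=18, mid=14, arr[mid]=57 -> 57 > 43, search left half
lo=10, hi=13, mid=11, arr[mid]=36 -> 36 < 43, search right half
lo=12, hi=13, mid=12, arr[mid]=37 -> 37 < 43, search right half
lo=13, hi=13, mid=13, arr[mid]=38 -> 38 < 43, search right half
lo=14 > hi=13, target 43 not found

Binary search determines that 43 is not in the array after 5 comparisons. The search space was exhausted without finding the target.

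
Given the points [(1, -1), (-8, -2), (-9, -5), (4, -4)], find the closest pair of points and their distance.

Computing all pairwise distances among 4 points:

d((1, -1), (-8, -2)) = 9.0554
d((1, -1), (-9, -5)) = 10.7703
d((1, -1), (4, -4)) = 4.2426
d((-8, -2), (-9, -5)) = 3.1623 <-- minimum
d((-8, -2), (4, -4)) = 12.1655
d((-9, -5), (4, -4)) = 13.0384

Closest pair: (-8, -2) and (-9, -5) with distance 3.1623

The closest pair is (-8, -2) and (-9, -5) with Euclidean distance 3.1623. For 4 points, brute-force pairwise comparison is shown above. For large n, the divide-and-conquer algorithm (sort by x, recurse on halves, check the dividing strip) achieves O(n log n).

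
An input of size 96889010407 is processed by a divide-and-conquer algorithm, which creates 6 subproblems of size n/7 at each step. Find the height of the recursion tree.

For divide and conquer with division factor 7:

Problem sizes at each level:
Level 0: 96889010407
Level 1: 13841287201
Level 2: 1977326743
Level 3: 282475249
Level 4: 40353607
Level 5: 5764801
Level 6: 823543
Level 7: 117649
Level 8: 16807
Level 9: 2401
Level 10: 343
Level 11: 49
Level 12: 7
Level 13: 1

The root is level 0 and the size-1 base case is level 13 (the tree spans levels 0 through 13, i.e. 14 levels counting the root), so the depth is the number of divisions: log_7(96889010407) = 13

The recursion tree depth is log_7(96889010407) = 13. At each level, the problem size is divided by 7, so it takes 13 divisions to reduce to a base case of size 1. The algorithm makes 6 recursive calls at each level.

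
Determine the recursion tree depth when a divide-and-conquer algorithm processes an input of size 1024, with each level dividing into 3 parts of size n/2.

For divide and conquer with division factor 2:

Problem sizes at each level:
Level 0: 1024
Level 1: 512
Level 2: 256
Level 3: 128
Level 4: 64
Level 5: 32
Level 6: 16
Level 7: 8
Level 8: 4
Level 9: 2
Level 10: 1

The root is level 0 and the size-1 base case is level 10 (the tree spans levels 0 through 10, i.e. 11 levels counting the root), so the depth is the number of divisions: log_2(1024) = 10

The recursion tree depth is log_2(1024) = 10. At each level, the problem size is divided by 2, so it takes 10 divisions to reduce to a base case of size 1. The algorithm makes 3 recursive calls at each level.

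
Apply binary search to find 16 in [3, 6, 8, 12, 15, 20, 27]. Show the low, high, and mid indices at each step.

Binary search for 16 in [3, 6, 8, 12, 15, 20, 27]:

lo=0, hi=6, mid=3, arr[mid]=12 -> 12 < 16, search right half
lo=4, hi=6, mid=5, arr[mid]=20 -> 20 > 16, search left half
lo=4, hi=4, mid=4, arr[mid]=15 -> 15 < 16, search right half
lo=5 > hi=4, target 16 not found

Binary search determines that 16 is not in the array after 3 comparisons. The search space was exhausted without finding the target.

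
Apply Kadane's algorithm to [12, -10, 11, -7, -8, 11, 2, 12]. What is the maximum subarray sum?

Using Kadane's algorithm on [12, -10, 11, -7, -8, 11, 2, 12]:

Scanning through the array:
Position 1 (value -10): max_ending_here = 2, max_so_far = 12
Position 2 (value 11): max_ending_here = 13, max_so_far = 13
Position 3 (value -7): max_ending_here = 6, max_so_far = 13
Position 4 (value -8): max_ending_here = -2, max_so_far = 13
Position 5 (value 11): max_ending_here = 11, max_so_far = 13
Position 6 (value 2): max_ending_here = 13, max_so_far = 13
Position 7 (value 12): max_ending_here = 25, max_so_far = 25

Maximum subarray: [11, 2, 12]
Maximum sum: 25

The maximum subarray is [11, 2, 12] with sum 25. This subarray runs from index 5 to index 7.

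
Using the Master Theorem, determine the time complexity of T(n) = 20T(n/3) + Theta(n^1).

Master Theorem for T(n) = 20T(n/3) + O(n^1):

a = 20, b = 3, c = 1
log_b(a) = log_3(20) = 2.7268

Case 1: c = 1 < log_3(20) = 2.7268
T(n) = O(n^(log_3 20))

For T(n) = 20T(n/3) + O(n^1): log_3(20) = 2.7268. This is Case 1 of the Master Theorem (c < log_b(a), work dominated by leaves), giving O(n^(log_3 20)).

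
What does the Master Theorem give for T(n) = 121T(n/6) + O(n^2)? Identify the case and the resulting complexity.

Master Theorem for T(n) = 121T(n/6) + O(n^2):

a = 121, b = 6, c = 2
log_b(a) = log_6(121) = 2.6766

Case 1: c = 2 < log_6(121) = 2.6766
T(n) = O(n^(log_6 121))

For T(n) = 121T(n/6) + O(n^2): log_6(121) = 2.6766. This is Case 1 of the Master Theorem (c < log_b(a), work dominated by leaves), giving O(n^(log_6 121)).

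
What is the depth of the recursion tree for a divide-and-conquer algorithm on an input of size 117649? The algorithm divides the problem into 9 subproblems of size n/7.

For divide and conquer with division factor 7:

Problem sizes at each level:
Level 0: 117649
Level 1: 16807
Level 2: 2401
Level 3: 343
Level 4: 49
Level 5: 7
Level 6: 1

The root is level 0 and the size-1 base case is level 6 (the tree spans levels 0 through 6, i.e. 7 levels counting the root), so the depth is the number of divisions: log_7(117649) = 6

The recursion tree depth is log_7(117649) = 6. At each level, the problem size is divided by 7, so it takes 6 divisions to reduce to a base case of size 1. The algorithm makes 9 recursive calls at each level.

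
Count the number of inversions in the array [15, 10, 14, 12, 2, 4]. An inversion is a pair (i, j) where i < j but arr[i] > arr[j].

Finding inversions in [15, 10, 14, 12, 2, 4]:

(0, 1): arr[0]=15 > arr[1]=10
(0, 2): arr[0]=15 > arr[2]=14
(0, 3): arr[0]=15 > arr[3]=12
(0, 4): arr[0]=15 > arr[4]=2
(0, 5): arr[0]=15 > arr[5]=4
(1, 4): arr[1]=10 > arr[4]=2
(1, 5): arr[1]=10 > arr[5]=4
(2, 3): arr[2]=14 > arr[3]=12
(2, 4): arr[2]=14 > arr[4]=2
(2, 5): arr[2]=14 > arr[5]=4
(3, 4): arr[3]=12 > arr[4]=2
(3, 5): arr[3]=12 > arr[5]=4

Total inversions: 12

The array has 12 inversion(s): (0,1), (0,2), (0,3), (0,4), (0,5), (1,4), (1,5), (2,3), (2,4), (2,5), (3,4), (3,5). Each pair (i,j) satisfies i < j and arr[i] > arr[j].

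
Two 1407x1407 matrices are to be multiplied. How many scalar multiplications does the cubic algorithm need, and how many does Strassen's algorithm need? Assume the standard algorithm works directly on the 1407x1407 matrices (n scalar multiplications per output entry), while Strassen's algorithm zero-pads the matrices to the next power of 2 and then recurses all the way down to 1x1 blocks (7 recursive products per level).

Matrix multiplication for 1407x1407 matrices:

Strassen's algorithm requires power-of-2 dimensions. Pad 1407x1407 to 2048x2048 (next power of 2).

Standard algorithm: 1407^3 = 2785366143 multiplications
Strassen's algorithm: 7^(log2(2048)) = 7^11 = 1977326743 multiplications
Savings: 2785366143 - 1977326743 = 808039400 multiplications

Standard: 2785366143 multiplications (1407^3). Strassen: 1977326743 multiplications (7^11, after padding to 2048x2048). Strassen reduces 8 recursive multiplications to 7 at each level.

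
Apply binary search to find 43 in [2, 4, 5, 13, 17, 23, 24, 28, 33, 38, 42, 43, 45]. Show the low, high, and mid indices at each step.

Binary search for 43 in [2, 4, 5, 13, 17, 23, 24, 28, 33, 38, 42, 43, 45]:

lo=0, hi=12, mid=6, arr[mid]=24 -> 24 < 43, search right half
lo=7, hi=12, mid=9, arr[mid]=38 -> 38 < 43, search right half
lo=10, hi=12, mid=11, arr[mid]=43 -> Found target at index 11!

Binary search finds 43 at index 11 after 3 comparisons. The search repeatedly halves the search space by comparing with the middle element.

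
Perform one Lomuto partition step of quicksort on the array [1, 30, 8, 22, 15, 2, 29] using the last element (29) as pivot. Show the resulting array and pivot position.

Lomuto partition with pivot = 29:

Initial array: [1, 30, 8, 22, 15, 2, 29]

arr[0]=1 <= 29: swap with position 0, array becomes [1, 30, 8, 22, 15, 2, 29]
arr[1]=30 > 29: no swap
arr[2]=8 <= 29: swap with position 1, array becomes [1, 8, 30, 22, 15, 2, 29]
arr[3]=22 <= 29: swap with position 2, array becomes [1, 8, 22, 30, 15, 2, 29]
arr[4]=15 <= 29: swap with position 3, array becomes [1, 8, 22, 15, 30, 2, 29]
arr[5]=2 <= 29: swap with position 4, array becomes [1, 8, 22, 15, 2, 30, 29]

Place pivot at position 5: [1, 8, 22, 15, 2, 29, 30]
Pivot position: 5

After partitioning with pivot 29, the array becomes [1, 8, 22, 15, 2, 29, 30]. The pivot is placed at index 5. All elements to the left of the pivot are <= 29, and all elements to the right are > 29.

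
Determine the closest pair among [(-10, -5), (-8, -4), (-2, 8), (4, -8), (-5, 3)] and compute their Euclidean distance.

Computing all pairwise distances among 5 points:

d((-10, -5), (-8, -4)) = 2.2361 <-- minimum
d((-10, -5), (-2, 8)) = 15.2643
d((-10, -5), (4, -8)) = 14.3178
d((-10, -5), (-5, 3)) = 9.434
d((-8, -4), (-2, 8)) = 13.4164
d((-8, -4), (4, -8)) = 12.6491
d((-8, -4), (-5, 3)) = 7.6158
d((-2, 8), (4, -8)) = 17.088
d((-2, 8), (-5, 3)) = 5.831
d((4, -8), (-5, 3)) = 14.2127

Closest pair: (-10, -5) and (-8, -4) with distance 2.2361

The closest pair is (-10, -5) and (-8, -4) with Euclidean distance 2.2361. For 5 points, brute-force pairwise comparison is shown above. For large n, the divide-and-conquer algorithm (sort by x, recurse on halves, check the dividing strip) achieves O(n log n).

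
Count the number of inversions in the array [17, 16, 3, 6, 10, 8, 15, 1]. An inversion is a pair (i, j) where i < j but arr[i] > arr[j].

Finding inversions in [17, 16, 3, 6, 10, 8, 15, 1]:

(0, 1): arr[0]=17 > arr[1]=16
(0, 2): arr[0]=17 > arr[2]=3
(0, 3): arr[0]=17 > arr[3]=6
(0, 4): arr[0]=17 > arr[4]=10
(0, 5): arr[0]=17 > arr[5]=8
(0, 6): arr[0]=17 > arr[6]=15
(0, 7): arr[0]=17 > arr[7]=1
(1, 2): arr[1]=16 > arr[2]=3
(1, 3): arr[1]=16 > arr[3]=6
(1, 4): arr[1]=16 > arr[4]=10
(1, 5): arr[1]=16 > arr[5]=8
(1, 6): arr[1]=16 > arr[6]=15
(1, 7): arr[1]=16 > arr[7]=1
(2, 7): arr[2]=3 > arr[7]=1
(3, 7): arr[3]=6 > arr[7]=1
(4, 5): arr[4]=10 > arr[5]=8
(4, 7): arr[4]=10 > arr[7]=1
(5, 7): arr[5]=8 > arr[7]=1
(6, 7): arr[6]=15 > arr[7]=1

Total inversions: 19

The array has 19 inversion(s): (0,1), (0,2), (0,3), (0,4), (0,5), (0,6), (0,7), (1,2), (1,3), (1,4), (1,5), (1,6), (1,7), (2,7), (3,7), (4,5), (4,7), (5,7), (6,7). Each pair (i,j) satisfies i < j and arr[i] > arr[j].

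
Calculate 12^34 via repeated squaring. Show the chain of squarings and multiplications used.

Computing 12^34 by squaring (build up from 12^1; each line after the first costs one multiplication):

12^1 = 12
12^2 = (12^1)^2 = 12^2 = 144
12^4 = (12^2)^2 = 144^2 = 20736
12^8 = (12^4)^2 = 20736^2 = 429981696
12^16 = (12^8)^2 = 429981696^2 = 184884258895036416
12^17 = 12 * 12^16 = 12 * 184884258895036416 = 2218611106740436992
12^34 = (12^17)^2 = 2218611106740436992^2 = 4922235242952026704037113243122008064

Result: 4922235242952026704037113243122008064
Multiplications needed: 6 (6 lines after 12^1)

12^34 = 4922235242952026704037113243122008064. Using exponentiation by squaring, this requires 6 multiplications. The key idea: if the exponent is even, square the half-power; if odd, multiply by the base once.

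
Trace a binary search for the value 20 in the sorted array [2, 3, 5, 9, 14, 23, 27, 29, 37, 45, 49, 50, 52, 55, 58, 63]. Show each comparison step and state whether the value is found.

Binary search for 20 in [2, 3, 5, 9, 14, 23, 27, 29, 37, 45, 49, 50, 52, 55, 58, 63]:

lo=0, hi=15, mid=7, arr[mid]=29 -> 29 > 20, search left half
lo=0, hi=6, mid=3, arr[mid]=9 -> 9 < 20, search right half
lo=4, hi=6, mid=5, arr[mid]=23 -> 23 > 20, search left half
lo=4, hi=4, mid=4, arr[mid]=14 -> 14 < 20, search right half
lo=5 > hi=4, target 20 not found

Binary search determines that 20 is not in the array after 4 comparisons. The search space was exhausted without finding the target.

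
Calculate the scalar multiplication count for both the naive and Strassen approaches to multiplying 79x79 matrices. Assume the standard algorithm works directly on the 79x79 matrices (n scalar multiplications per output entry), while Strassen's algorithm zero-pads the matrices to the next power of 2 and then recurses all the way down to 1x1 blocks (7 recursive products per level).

Matrix multiplication for 79x79 matrices:

Strassen's algorithm requires power-of-2 dimensions. Pad 79x79 to 128x128 (next power of 2).

Standard algorithm: 79^3 = 493039 multiplications
Strassen's algorithm: 7^(log2(128)) = 7^7 = 823543 multiplications
Difference: 493039 - 823543 = -330504 (Strassen uses MORE here due to padding overhead — for small or just-over-power-of-2 n, padding can outweigh the per-level savings)

Standard: 493039 multiplications (79^3). Strassen: 823543 multiplications (7^7, after padding to 128x128). Strassen reduces 8 recursive multiplications to 7 at each level.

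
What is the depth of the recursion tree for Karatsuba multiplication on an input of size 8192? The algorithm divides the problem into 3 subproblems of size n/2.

For divide and conquer with division factor 2:

Problem sizes at each level:
Level 0: 8192
Level 1: 4096
Level 2: 2048
Level 3: 1024
Level 4: 512
Level 5: 256
Level 6: 128
Level 7: 64
Level 8: 32
Level 9: 16
Level 10: 8
Level 11: 4
Level 12: 2
Level 13: 1

The root is level 0 and the size-1 base case is level 13 (the tree spans levels 0 through 13, i.e. 14 levels counting the root), so the depth is the number of divisions: log_2(8192) = 13

The recursion tree depth is log_2(8192) = 13. At each level, the problem size is divided by 2, so it takes 13 divisions to reduce to a base case of size 1. The algorithm makes 3 recursive calls at each level.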